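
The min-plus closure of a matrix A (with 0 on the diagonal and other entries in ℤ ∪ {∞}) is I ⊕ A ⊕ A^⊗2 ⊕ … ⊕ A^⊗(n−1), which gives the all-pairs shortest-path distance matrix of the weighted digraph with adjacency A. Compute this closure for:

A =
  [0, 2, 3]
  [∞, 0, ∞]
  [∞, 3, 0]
Closure =
  [0, 2, 3]
  [∞, 0, ∞]
  [∞, 3, 0]

This is the Floyd-Warshall all-pairs shortest-path computation. For each intermediate vertex k = 0, 1, …, 2, update dist[i][j] ← min(dist[i][j], dist[i][k] + dist[k][j]). The final matrix gives, for each (i, j), the minimum total weight of any directed path from i to j (possibly empty when i = j).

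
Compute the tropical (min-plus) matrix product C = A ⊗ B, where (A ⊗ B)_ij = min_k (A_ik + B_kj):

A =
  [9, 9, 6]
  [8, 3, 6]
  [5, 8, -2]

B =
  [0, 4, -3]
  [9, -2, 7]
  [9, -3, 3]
A ⊗ B =
  [9, 3, 6]
  [8, 1, 5]
  [5, -5, 1]

Apply the min-plus product entry-by-entry:
  C[0][0] = min over k of (A[0][0] + B[0][0] = 9 + 0 = 9, A[0][1] + B[1][0] = 9 + 9 = 18, A[0][2] + B[2][0] = 6 + 9 = 15) = 9 (attained at k = 0)
  C[0][1] = min over k of (A[0][0] + B[0][1] = 9 + 4 = 13, A[0][1] + B[1][1] = 9 + -2 = 7, A[0][2] + B[2][1] = 6 + -3 = 3) = 3 (attained at k = 2)
  C[0][2] = min over k of (A[0][0] + B[0][2] = 9 + -3 = 6, A[0][1] + B[1][2] = 9 + 7 = 16, A[0][2] + B[2][2] = 6 + 3 = 9) = 6 (attained at k = 0)
  C[1][0] = min over k of (A[1][0] + B[0][0] = 8 + 0 = 8, A[1][1] + B[1][0] = 3 + 9 = 12, A[1][2] + B[2][0] = 6 + 9 = 15) = 8 (attained at k = 0)
  C[1][1] = min over k of (A[1][0] + B[0][1] = 8 + 4 = 12, A[1][1] + B[1][1] = 3 + -2 = 1, A[1][2] + B[2][1] = 6 + -3 = 3) = 1 (attained at k = 1)
  C[1][2] = min over k of (A[1][0] + B[0][2] = 8 + -3 = 5, A[1][1] + B[1][2] = 3 + 7 = 10, A[1][2] + B[2][2] = 6 + 3 = 9) = 5 (attained at k = 0)
  C[2][0] = min over k of (A[2][0] + B[0][0] = 5 + 0 = 5, A[2][1] + B[1][0] = 8 + 9 = 17, A[2][2] + B[2][0] = -2 + 9 = 7) = 5 (attained at k = 0)
  C[2][1] = min over k of (A[2][0] + B[0][1] = 5 + 4 = 9, A[2][1] + B[1][1] = 8 + -2 = 6, A[2][2] + B[2][1] = -2 + -3 = -5) = -5 (attained at k = 2)
  C[2][2] = min over k of (A[2][0] + B[0][2] = 5 + -3 = 2, A[2][1] + B[1][2] = 8 + 7 = 15, A[2][2] + B[2][2] = -2 + 3 = 1) = 1 (attained at k = 2)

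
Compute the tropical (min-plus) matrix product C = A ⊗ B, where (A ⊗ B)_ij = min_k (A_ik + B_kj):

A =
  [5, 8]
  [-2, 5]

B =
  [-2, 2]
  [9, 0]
A ⊗ B =
  [3, 7]
  [-4, 0]

Apply the min-plus product entry-by-entry:
  C[0][0] = min over k of (A[0][0] + B[0][0] = 5 + -2 = 3, A[0][1] + B[1][0] = 8 + 9 = 17) = 3 (attained at k = 0)
  C[0][1] = min over k of (A[0][0] + B[0][1] = 5 + 2 = 7, A[0][1] + B[1][1] = 8 + 0 = 8) = 7 (attained at k = 0)
  C[1][0] = min over k of (A[1][0] + B[0][0] = -2 + -2 = -4, A[1][1] + B[1][0] = 5 + 9 = 14) = -4 (attained at k = 0)
  C[1][1] = min over k of (A[1][0] + B[0][1] = -2 + 2 = 0, A[1][1] + B[1][1] = 5 + 0 = 5) = 0 (attained at k = 0)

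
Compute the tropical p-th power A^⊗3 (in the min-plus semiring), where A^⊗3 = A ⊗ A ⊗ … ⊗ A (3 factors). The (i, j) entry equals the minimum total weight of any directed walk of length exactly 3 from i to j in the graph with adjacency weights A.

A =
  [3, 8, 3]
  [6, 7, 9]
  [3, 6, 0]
A^⊗3 =
  [6, 9, 3]
  [12, 15, 9]
  [3, 6, 0]

Each entry (A^⊗3)_ij equals the minimum over all length-3 walks i = v_0 → v_1 → … → v_3 = j of Σ_t A[v_t][v_{t+1}]. For example, for (i, j) = (0, 2) we minimise over 9 possible intermediate vertex sequences; the minimum is 3, attained along the walk 0 → 2 → 2 → 2.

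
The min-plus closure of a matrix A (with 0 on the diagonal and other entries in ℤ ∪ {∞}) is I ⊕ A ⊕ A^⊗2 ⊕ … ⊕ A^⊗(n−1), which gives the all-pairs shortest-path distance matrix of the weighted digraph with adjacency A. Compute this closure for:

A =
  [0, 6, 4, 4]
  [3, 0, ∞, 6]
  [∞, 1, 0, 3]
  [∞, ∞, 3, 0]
Closure =
  [0, 5, 4, 4]
  [3, 0, 7, 6]
  [4, 1, 0, 3]
  [7, 4, 3, 0]

This is the Floyd-Warshall all-pairs shortest-path computation. For each intermediate vertex k = 0, 1, …, 3, update dist[i][j] ← min(dist[i][j], dist[i][k] + dist[k][j]). The final matrix gives, for each (i, j), the minimum total weight of any directed path from i to j (possibly empty when i = j).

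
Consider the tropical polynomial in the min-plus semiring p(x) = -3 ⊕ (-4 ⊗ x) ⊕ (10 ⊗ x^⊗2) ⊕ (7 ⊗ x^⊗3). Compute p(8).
p(8) = -3

A tropical monomial a ⊗ x^⊗i evaluates to a + i · x. Evaluating each term at x = 8:
  Term 0 contributes -3 + 0 · 8 = -3
  Term 1 contributes -4 + 1 · 8 = 4
  Term 2 contributes 10 + 2 · 8 = 26
  Term 3 contributes 7 + 3 · 8 = 31
p(8) = ⊕ of these = min[-3, 4, 26, 31] = -3.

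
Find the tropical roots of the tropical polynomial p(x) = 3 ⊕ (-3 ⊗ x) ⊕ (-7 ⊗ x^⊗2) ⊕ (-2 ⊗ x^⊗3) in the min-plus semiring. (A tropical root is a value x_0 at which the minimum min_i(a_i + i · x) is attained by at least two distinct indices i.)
Roots: {-5, 4, 6}

Each tropical root is a break point of the lower envelope of the lines y = a_i + i · x (there are 4 lines, with slopes 0, 1, ..., 3). Only the lines that attain the minimum somewhere contribute to roots; other lines are dominated. Here the surviving (envelope) indices are i = 3, i = 2, i = 1, i = 0.
Intersections between consecutive envelope lines give the roots: for adjacent envelope indices i < j the intersection is x = (a_i − a_j) / (j − i). Reading off the sorted break points: {-5, 4, 6}.
Verification: at each break x_0, at least two indices attain the minimum of min_i(a_i + i · x_0).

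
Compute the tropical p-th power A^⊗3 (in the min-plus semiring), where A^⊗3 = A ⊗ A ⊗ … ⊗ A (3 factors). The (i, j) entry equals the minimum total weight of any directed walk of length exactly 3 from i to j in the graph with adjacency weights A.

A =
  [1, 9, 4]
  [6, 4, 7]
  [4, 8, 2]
A^⊗3 =
  [3, 11, 6]
  [8, 12, 11]
  [6, 12, 6]

Each entry (A^⊗3)_ij equals the minimum over all length-3 walks i = v_0 → v_1 → … → v_3 = j of Σ_t A[v_t][v_{t+1}]. For example, for (i, j) = (0, 2) we minimise over 9 possible intermediate vertex sequences; the minimum is 6, attained along the walk 0 → 0 → 0 → 2.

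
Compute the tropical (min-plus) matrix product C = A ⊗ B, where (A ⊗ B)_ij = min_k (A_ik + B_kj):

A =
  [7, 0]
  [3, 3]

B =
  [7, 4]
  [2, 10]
A ⊗ B =
  [2, 10]
  [5, 7]

Apply the min-plus product entry-by-entry:
  C[0][0] = min over k of (A[0][0] + B[0][0] = 7 + 7 = 14, A[0][1] + B[1][0] = 0 + 2 = 2) = 2 (attained at k = 1)
  C[0][1] = min over k of (A[0][0] + B[0][1] = 7 + 4 = 11, A[0][1] + B[1][1] = 0 + 10 = 10) = 10 (attained at k = 1)
  C[1][0] = min over k of (A[1][0] + B[0][0] = 3 + 7 = 10, A[1][1] + B[1][0] = 3 + 2 = 5) = 5 (attained at k = 1)
  C[1][1] = min over k of (A[1][0] + B[0][1] = 3 + 4 = 7, A[1][1] + B[1][1] = 3 + 10 = 13) = 7 (attained at k = 0)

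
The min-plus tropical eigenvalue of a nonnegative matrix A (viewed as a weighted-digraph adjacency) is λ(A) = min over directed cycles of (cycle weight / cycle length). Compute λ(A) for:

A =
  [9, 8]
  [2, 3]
λ(A) = 3

Enumerate directed cycles and compute their means (weight / length). Sample:
  cycle 0 → 0: weight = 9, length = 1, mean = 9/1 ≈ 9.000
  cycle 1 → 1: weight = 3, length = 1, mean = 3/1 ≈ 3.000
  cycle 0 → 1 → 0: weight = 10, length = 2, mean = 10/2 ≈ 5.000
  cycle 1 → 0 → 1: weight = 10, length = 2, mean = 10/2 ≈ 5.000
Minimum mean = 3.000, attained e.g. along the cycle 1 → 1 with weight 3 and length 1. So λ(A) = 3/1 = 3.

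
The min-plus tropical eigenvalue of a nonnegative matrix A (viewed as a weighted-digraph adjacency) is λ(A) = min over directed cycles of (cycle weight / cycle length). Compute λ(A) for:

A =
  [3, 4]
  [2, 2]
λ(A) = 2

Enumerate directed cycles and compute their means (weight / length). Sample:
  cycle 0 → 0: weight = 3, length = 1, mean = 3/1 ≈ 3.000
  cycle 1 → 1: weight = 2, length = 1, mean = 2/1 ≈ 2.000
  cycle 0 → 1 → 0: weight = 6, length = 2, mean = 6/2 ≈ 3.000
  cycle 1 → 0 → 1: weight = 6, length = 2, mean = 6/2 ≈ 3.000
Minimum mean = 2.000, attained e.g. along the cycle 1 → 1 with weight 2 and length 1. So λ(A) = 2/1 = 2.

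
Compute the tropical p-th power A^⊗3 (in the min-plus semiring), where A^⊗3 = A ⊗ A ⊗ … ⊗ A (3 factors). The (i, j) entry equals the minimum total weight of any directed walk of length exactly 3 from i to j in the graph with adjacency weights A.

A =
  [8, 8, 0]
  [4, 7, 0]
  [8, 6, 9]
A^⊗3 =
  [10, 13, 6]
  [10, 10, 6]
  [14, 12, 10]

Each entry (A^⊗3)_ij equals the minimum over all length-3 walks i = v_0 → v_1 → … → v_3 = j of Σ_t A[v_t][v_{t+1}]. For example, for (i, j) = (0, 2) we minimise over 9 possible intermediate vertex sequences; the minimum is 6, attained along the walk 0 → 2 → 1 → 2.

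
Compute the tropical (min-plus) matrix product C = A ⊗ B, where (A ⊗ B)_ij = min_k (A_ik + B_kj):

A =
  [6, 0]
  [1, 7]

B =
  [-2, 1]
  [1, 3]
A ⊗ B =
  [1, 3]
  [-1, 2]

Apply the min-plus product entry-by-entry:
  C[0][0] = min over k of (A[0][0] + B[0][0] = 6 + -2 = 4, A[0][1] + B[1][0] = 0 + 1 = 1) = 1 (attained at k = 1)
  C[0][1] = min over k of (A[0][0] + B[0][1] = 6 + 1 = 7, A[0][1] + B[1][1] = 0 + 3 = 3) = 3 (attained at k = 1)
  C[1][0] = min over k of (A[1][0] + B[0][0] = 1 + -2 = -1, A[1][1] + B[1][0] = 7 + 1 = 8) = -1 (attained at k = 0)
  C[1][1] = min over k of (A[1][0] + B[0][1] = 1 + 1 = 2, A[1][1] + B[1][1] = 7 + 3 = 10) = 2 (attained at k = 0)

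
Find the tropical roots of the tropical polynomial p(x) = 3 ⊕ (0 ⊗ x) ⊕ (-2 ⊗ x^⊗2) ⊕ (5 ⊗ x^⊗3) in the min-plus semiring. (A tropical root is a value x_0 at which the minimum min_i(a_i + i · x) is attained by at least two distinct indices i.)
Roots: {-7, 2, 3}

Each tropical root is a break point of the lower envelope of the lines y = a_i + i · x (there are 4 lines, with slopes 0, 1, ..., 3). Only the lines that attain the minimum somewhere contribute to roots; other lines are dominated. Here the surviving (envelope) indices are i = 3, i = 2, i = 1, i = 0.
Intersections between consecutive envelope lines give the roots: for adjacent envelope indices i < j the intersection is x = (a_i − a_j) / (j − i). Reading off the sorted break points: {-7, 2, 3}.
Verification: at each break x_0, at least two indices attain the minimum of min_i(a_i + i · x_0).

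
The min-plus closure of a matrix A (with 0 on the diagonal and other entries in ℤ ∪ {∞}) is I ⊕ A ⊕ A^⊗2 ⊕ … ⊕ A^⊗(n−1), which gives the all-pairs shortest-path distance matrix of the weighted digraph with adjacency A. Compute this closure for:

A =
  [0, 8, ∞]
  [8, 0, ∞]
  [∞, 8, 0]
Closure =
  [0, 8, ∞]
  [8, 0, ∞]
  [16, 8, 0]

This is the Floyd-Warshall all-pairs shortest-path computation. For each intermediate vertex k = 0, 1, …, 2, update dist[i][j] ← min(dist[i][j], dist[i][k] + dist[k][j]). The final matrix gives, for each (i, j), the minimum total weight of any directed path from i to j (possibly empty when i = j).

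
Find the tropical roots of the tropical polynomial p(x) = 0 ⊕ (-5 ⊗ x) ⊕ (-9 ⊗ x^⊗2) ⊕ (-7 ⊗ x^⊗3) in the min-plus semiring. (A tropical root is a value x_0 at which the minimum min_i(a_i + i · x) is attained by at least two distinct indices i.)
Roots: {-2, 4, 5}

Each tropical root is a break point of the lower envelope of the lines y = a_i + i · x (there are 4 lines, with slopes 0, 1, ..., 3). Only the lines that attain the minimum somewhere contribute to roots; other lines are dominated. Here the surviving (envelope) indices are i = 3, i = 2, i = 1, i = 0.
Intersections between consecutive envelope lines give the roots: for adjacent envelope indices i < j the intersection is x = (a_i − a_j) / (j − i). Reading off the sorted break points: {-2, 4, 5}.
Verification: at each break x_0, at least two indices attain the minimum of min_i(a_i + i · x_0).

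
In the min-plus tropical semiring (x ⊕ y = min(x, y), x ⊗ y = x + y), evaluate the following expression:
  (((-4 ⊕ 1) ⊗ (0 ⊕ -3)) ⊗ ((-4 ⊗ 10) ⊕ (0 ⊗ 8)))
(((-4 ⊕ 1) ⊗ (0 ⊕ -3)) ⊗ ((-4 ⊗ 10) ⊕ (0 ⊗ 8))) = -1

Expand innermost to outermost. Recall ⊕ takes the minimum of its arguments and ⊗ takes their sum. Working out the expression (((-4 ⊕ 1) ⊗ (0 ⊕ -3)) ⊗ ((-4 ⊗ 10) ⊕ (0 ⊗ 8))) gives -1.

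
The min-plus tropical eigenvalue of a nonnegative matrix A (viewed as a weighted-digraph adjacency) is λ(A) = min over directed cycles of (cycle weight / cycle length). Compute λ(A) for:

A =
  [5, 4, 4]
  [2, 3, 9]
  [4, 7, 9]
λ(A) = 3

Enumerate directed cycles and compute their means (weight / length). Sample:
  cycle 0 → 0: weight = 5, length = 1, mean = 5/1 ≈ 5.000
  cycle 1 → 1: weight = 3, length = 1, mean = 3/1 ≈ 3.000
  cycle 2 → 2: weight = 9, length = 1, mean = 9/1 ≈ 9.000
  cycle 0 → 1 → 0: weight = 6, length = 2, mean = 6/2 ≈ 3.000
  cycle 0 → 2 → 0: weight = 8, length = 2, mean = 8/2 ≈ 4.000
  cycle 1 → 0 → 1: weight = 6, length = 2, mean = 6/2 ≈ 3.000
Minimum mean = 3.000, attained e.g. along the cycle 1 → 1 with weight 3 and length 1. So λ(A) = 3/1 = 3.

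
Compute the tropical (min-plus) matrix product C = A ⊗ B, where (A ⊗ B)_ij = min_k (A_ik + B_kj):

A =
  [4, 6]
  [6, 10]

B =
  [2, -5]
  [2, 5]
A ⊗ B =
  [6, -1]
  [8, 1]

Apply the min-plus product entry-by-entry:
  C[0][0] = min over k of (A[0][0] + B[0][0] = 4 + 2 = 6, A[0][1] + B[1][0] = 6 + 2 = 8) = 6 (attained at k = 0)
  C[0][1] = min over k of (A[0][0] + B[0][1] = 4 + -5 = -1, A[0][1] + B[1][1] = 6 + 5 = 11) = -1 (attained at k = 0)
  C[1][0] = min over k of (A[1][0] + B[0][0] = 6 + 2 = 8, A[1][1] + B[1][0] = 10 + 2 = 12) = 8 (attained at k = 0)
  C[1][1] = min over k of (A[1][0] + B[0][1] = 6 + -5 = 1, A[1][1] + B[1][1] = 10 + 5 = 15) = 1 (attained at k = 0)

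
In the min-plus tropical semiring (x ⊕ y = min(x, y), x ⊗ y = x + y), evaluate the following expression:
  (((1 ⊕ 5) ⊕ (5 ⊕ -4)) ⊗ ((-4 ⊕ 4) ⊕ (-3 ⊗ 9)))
(((1 ⊕ 5) ⊕ (5 ⊕ -4)) ⊗ ((-4 ⊕ 4) ⊕ (-3 ⊗ 9))) = -8

Expand innermost to outermost. Recall ⊕ takes the minimum of its arguments and ⊗ takes their sum. Working out the expression (((1 ⊕ 5) ⊕ (5 ⊕ -4)) ⊗ ((-4 ⊕ 4) ⊕ (-3 ⊗ 9))) gives -8.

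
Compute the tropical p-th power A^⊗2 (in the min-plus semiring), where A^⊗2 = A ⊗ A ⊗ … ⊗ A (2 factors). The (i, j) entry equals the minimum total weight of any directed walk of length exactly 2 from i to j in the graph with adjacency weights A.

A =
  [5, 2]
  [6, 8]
A^⊗2 =
  [8, 7]
  [11, 8]

Each entry (A^⊗2)_ij equals the minimum over all length-2 walks i = v_0 → v_1 → … → v_2 = j of Σ_t A[v_t][v_{t+1}]. For example, for (i, j) = (0, 1) we minimise over 2 possible intermediate vertex sequences; the minimum is 7, attained along the walk 0 → 0 → 1.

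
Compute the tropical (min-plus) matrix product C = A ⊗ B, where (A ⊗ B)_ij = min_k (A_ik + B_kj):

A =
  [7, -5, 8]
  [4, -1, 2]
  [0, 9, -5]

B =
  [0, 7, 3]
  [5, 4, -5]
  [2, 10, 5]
A ⊗ B =
  [0, -1, -10]
  [4, 3, -6]
  [-3, 5, 0]

Apply the min-plus product entry-by-entry:
  C[0][0] = min over k of (A[0][0] + B[0][0] = 7 + 0 = 7, A[0][1] + B[1][0] = -5 + 5 = 0, A[0][2] + B[2][0] = 8 + 2 = 10) = 0 (attained at k = 1)
  C[0][1] = min over k of (A[0][0] + B[0][1] = 7 + 7 = 14, A[0][1] + B[1][1] = -5 + 4 = -1, A[0][2] + B[2][1] = 8 + 10 = 18) = -1 (attained at k = 1)
  C[0][2] = min over k of (A[0][0] + B[0][2] = 7 + 3 = 10, A[0][1] + B[1][2] = -5 + -5 = -10, A[0][2] + B[2][2] = 8 + 5 = 13) = -10 (attained at k = 1)
  C[1][0] = min over k of (A[1][0] + B[0][0] = 4 + 0 = 4, A[1][1] + B[1][0] = -1 + 5 = 4, A[1][2] + B[2][0] = 2 + 2 = 4) = 4 (attained at k = 0)
  C[1][1] = min over k of (A[1][0] + B[0][1] = 4 + 7 = 11, A[1][1] + B[1][1] = -1 + 4 = 3, A[1][2] + B[2][1] = 2 + 10 = 12) = 3 (attained at k = 1)
  C[1][2] = min over k of (A[1][0] + B[0][2] = 4 + 3 = 7, A[1][1] + B[1][2] = -1 + -5 = -6, A[1][2] + B[2][2] = 2 + 5 = 7) = -6 (attained at k = 1)
  C[2][0] = min over k of (A[2][0] + B[0][0] = 0 + 0 = 0, A[2][1] + B[1][0] = 9 + 5 = 14, A[2][2] + B[2][0] = -5 + 2 = -3) = -3 (attained at k = 2)
  C[2][1] = min over k of (A[2][0] + B[0][1] = 0 + 7 = 7, A[2][1] + B[1][1] = 9 + 4 = 13, A[2][2] + B[2][1] = -5 + 10 = 5) = 5 (attained at k = 2)
  C[2][2] = min over k of (A[2][0] + B[0][2] = 0 + 3 = 3, A[2][1] + B[1][2] = 9 + -5 = 4, A[2][2] + B[2][2] = -5 + 5 = 0) = 0 (attained at k = 2)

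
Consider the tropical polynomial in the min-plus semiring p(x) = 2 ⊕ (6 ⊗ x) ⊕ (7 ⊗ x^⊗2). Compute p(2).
p(2) = 2

A tropical monomial a ⊗ x^⊗i evaluates to a + i · x. Evaluating each term at x = 2:
  Term 0 contributes 2 + 0 · 2 = 2
  Term 1 contributes 6 + 1 · 2 = 8
  Term 2 contributes 7 + 2 · 2 = 11
p(2) = ⊕ of these = min[2, 8, 11] = 2.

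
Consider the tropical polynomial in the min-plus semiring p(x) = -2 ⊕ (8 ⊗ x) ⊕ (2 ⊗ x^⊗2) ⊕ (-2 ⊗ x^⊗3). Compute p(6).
p(6) = -2

A tropical monomial a ⊗ x^⊗i evaluates to a + i · x. Evaluating each term at x = 6:
  Term 0 contributes -2 + 0 · 6 = -2
  Term 1 contributes 8 + 1 · 6 = 14
  Term 2 contributes 2 + 2 · 6 = 14
  Term 3 contributes -2 + 3 · 6 = 16
p(6) = ⊕ of these = min[-2, 14, 14, 16] = -2.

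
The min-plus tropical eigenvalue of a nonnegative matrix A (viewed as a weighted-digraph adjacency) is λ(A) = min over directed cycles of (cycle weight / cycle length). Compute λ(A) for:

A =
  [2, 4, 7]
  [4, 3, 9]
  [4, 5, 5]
λ(A) = 2

Enumerate directed cycles and compute their means (weight / length). Sample:
  cycle 0 → 0: weight = 2, length = 1, mean = 2/1 ≈ 2.000
  cycle 1 → 1: weight = 3, length = 1, mean = 3/1 ≈ 3.000
  cycle 2 → 2: weight = 5, length = 1, mean = 5/1 ≈ 5.000
  cycle 0 → 1 → 0: weight = 8, length = 2, mean = 8/2 ≈ 4.000
  cycle 0 → 2 → 0: weight = 11, length = 2, mean = 11/2 ≈ 5.500
  cycle 1 → 0 → 1: weight = 8, length = 2, mean = 8/2 ≈ 4.000
Minimum mean = 2.000, attained e.g. along the cycle 0 → 0 with weight 2 and length 1. So λ(A) = 2/1 = 2.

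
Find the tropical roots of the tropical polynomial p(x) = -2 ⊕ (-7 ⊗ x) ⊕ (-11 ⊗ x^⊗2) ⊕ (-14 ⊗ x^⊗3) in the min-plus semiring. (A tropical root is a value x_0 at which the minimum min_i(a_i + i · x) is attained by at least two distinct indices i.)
Roots: {3, 4, 5}

Each tropical root is a break point of the lower envelope of the lines y = a_i + i · x (there are 4 lines, with slopes 0, 1, ..., 3). Only the lines that attain the minimum somewhere contribute to roots; other lines are dominated. Here the surviving (envelope) indices are i = 3, i = 2, i = 1, i = 0.
Intersections between consecutive envelope lines give the roots: for adjacent envelope indices i < j the intersection is x = (a_i − a_j) / (j − i). Reading off the sorted break points: {3, 4, 5}.
Verification: at each break x_0, at least two indices attain the minimum of min_i(a_i + i · x_0).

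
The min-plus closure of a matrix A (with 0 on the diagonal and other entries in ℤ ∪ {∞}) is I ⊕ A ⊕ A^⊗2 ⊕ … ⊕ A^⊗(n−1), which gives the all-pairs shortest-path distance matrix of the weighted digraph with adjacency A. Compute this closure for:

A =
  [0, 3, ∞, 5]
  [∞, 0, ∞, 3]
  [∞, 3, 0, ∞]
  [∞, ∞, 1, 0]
Closure =
  [0, 3, 6, 5]
  [∞, 0, 4, 3]
  [∞, 3, 0, 6]
  [∞, 4, 1, 0]

This is the Floyd-Warshall all-pairs shortest-path computation. For each intermediate vertex k = 0, 1, …, 3, update dist[i][j] ← min(dist[i][j], dist[i][k] + dist[k][j]). The final matrix gives, for each (i, j), the minimum total weight of any directed path from i to j (possibly empty when i = j).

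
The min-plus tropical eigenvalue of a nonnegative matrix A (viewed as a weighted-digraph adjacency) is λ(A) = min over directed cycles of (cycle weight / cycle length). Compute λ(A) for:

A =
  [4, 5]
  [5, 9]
λ(A) = 4

Enumerate directed cycles and compute their means (weight / length). Sample:
  cycle 0 → 0: weight = 4, length = 1, mean = 4/1 ≈ 4.000
  cycle 1 → 1: weight = 9, length = 1, mean = 9/1 ≈ 9.000
  cycle 0 → 1 → 0: weight = 10, length = 2, mean = 10/2 ≈ 5.000
  cycle 1 → 0 → 1: weight = 10, length = 2, mean = 10/2 ≈ 5.000
Minimum mean = 4.000, attained e.g. along the cycle 0 → 0 with weight 4 and length 1. So λ(A) = 4/1 = 4.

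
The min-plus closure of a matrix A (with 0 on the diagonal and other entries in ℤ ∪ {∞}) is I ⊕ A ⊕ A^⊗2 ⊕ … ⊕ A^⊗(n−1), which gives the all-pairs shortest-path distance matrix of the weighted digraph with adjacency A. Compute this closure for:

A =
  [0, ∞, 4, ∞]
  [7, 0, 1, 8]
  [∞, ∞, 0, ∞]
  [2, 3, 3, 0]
Closure =
  [0, ∞, 4, ∞]
  [7, 0, 1, 8]
  [∞, ∞, 0, ∞]
  [2, 3, 3, 0]

This is the Floyd-Warshall all-pairs shortest-path computation. For each intermediate vertex k = 0, 1, …, 3, update dist[i][j] ← min(dist[i][j], dist[i][k] + dist[k][j]). The final matrix gives, for each (i, j), the minimum total weight of any directed path from i to j (possibly empty when i = j).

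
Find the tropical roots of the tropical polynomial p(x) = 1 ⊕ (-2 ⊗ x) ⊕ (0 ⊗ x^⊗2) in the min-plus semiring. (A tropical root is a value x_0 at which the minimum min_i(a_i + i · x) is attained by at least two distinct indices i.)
Roots: {-2, 3}

Each tropical root is a break point of the lower envelope of the lines y = a_i + i · x (there are 3 lines, with slopes 0, 1, ..., 2). Only the lines that attain the minimum somewhere contribute to roots; other lines are dominated. Here the surviving (envelope) indices are i = 2, i = 1, i = 0.
Intersections between consecutive envelope lines give the roots: for adjacent envelope indices i < j the intersection is x = (a_i − a_j) / (j − i). Reading off the sorted break points: {-2, 3}.
Verification: at each break x_0, at least two indices attain the minimum of min_i(a_i + i · x_0).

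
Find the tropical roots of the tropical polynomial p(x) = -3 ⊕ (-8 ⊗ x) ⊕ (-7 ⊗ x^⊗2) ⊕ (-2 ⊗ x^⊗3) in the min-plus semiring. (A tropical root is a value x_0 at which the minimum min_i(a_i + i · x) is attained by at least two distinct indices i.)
Roots: {-5, -1, 5}

Each tropical root is a break point of the lower envelope of the lines y = a_i + i · x (there are 4 lines, with slopes 0, 1, ..., 3). Only the lines that attain the minimum somewhere contribute to roots; other lines are dominated. Here the surviving (envelope) indices are i = 3, i = 2, i = 1, i = 0.
Intersections between consecutive envelope lines give the roots: for adjacent envelope indices i < j the intersection is x = (a_i − a_j) / (j − i). Reading off the sorted break points: {-5, -1, 5}.
Verification: at each break x_0, at least two indices attain the minimum of min_i(a_i + i · x_0).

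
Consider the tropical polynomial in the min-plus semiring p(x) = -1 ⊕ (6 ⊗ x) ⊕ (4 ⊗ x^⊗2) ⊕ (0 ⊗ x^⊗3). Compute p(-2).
p(-2) = -6

A tropical monomial a ⊗ x^⊗i evaluates to a + i · x. Evaluating each term at x = -2:
  Term 0 contributes -1 + 0 · -2 = -1
  Term 1 contributes 6 + 1 · -2 = 4
  Term 2 contributes 4 + 2 · -2 = 0
  Term 3 contributes 0 + 3 · -2 = -6
p(-2) = ⊕ of these = min[-1, 4, 0, -6] = -6.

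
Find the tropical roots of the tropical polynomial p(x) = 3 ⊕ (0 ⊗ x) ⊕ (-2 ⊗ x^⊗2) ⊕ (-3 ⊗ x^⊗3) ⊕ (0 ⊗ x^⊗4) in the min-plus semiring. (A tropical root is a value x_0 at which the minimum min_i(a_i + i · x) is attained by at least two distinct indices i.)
Roots: {-3, 1, 2, 3}

Each tropical root is a break point of the lower envelope of the lines y = a_i + i · x (there are 5 lines, with slopes 0, 1, ..., 4). Only the lines that attain the minimum somewhere contribute to roots; other lines are dominated. Here the surviving (envelope) indices are i = 4, i = 3, i = 2, i = 1, i = 0.
Intersections between consecutive envelope lines give the roots: for adjacent envelope indices i < j the intersection is x = (a_i − a_j) / (j − i). Reading off the sorted break points: {-3, 1, 2, 3}.
Verification: at each break x_0, at least two indices attain the minimum of min_i(a_i + i · x_0).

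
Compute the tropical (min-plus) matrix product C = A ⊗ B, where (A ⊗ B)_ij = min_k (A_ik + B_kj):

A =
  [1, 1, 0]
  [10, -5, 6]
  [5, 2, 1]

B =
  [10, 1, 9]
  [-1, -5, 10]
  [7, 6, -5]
A ⊗ B =
  [0, -4, -5]
  [-6, -10, 1]
  [1, -3, -4]

Apply the min-plus product entry-by-entry:
  C[0][0] = min over k of (A[0][0] + B[0][0] = 1 + 10 = 11, A[0][1] + B[1][0] = 1 + -1 = 0, A[0][2] + B[2][0] = 0 + 7 = 7) = 0 (attained at k = 1)
  C[0][1] = min over k of (A[0][0] + B[0][1] = 1 + 1 = 2, A[0][1] + B[1][1] = 1 + -5 = -4, A[0][2] + B[2][1] = 0 + 6 = 6) = -4 (attained at k = 1)
  C[0][2] = min over k of (A[0][0] + B[0][2] = 1 + 9 = 10, A[0][1] + B[1][2] = 1 + 10 = 11, A[0][2] + B[2][2] = 0 + -5 = -5) = -5 (attained at k = 2)
  C[1][0] = min over k of (A[1][0] + B[0][0] = 10 + 10 = 20, A[1][1] + B[1][0] = -5 + -1 = -6, A[1][2] + B[2][0] = 6 + 7 = 13) = -6 (attained at k = 1)
  C[1][1] = min over k of (A[1][0] + B[0][1] = 10 + 1 = 11, A[1][1] + B[1][1] = -5 + -5 = -10, A[1][2] + B[2][1] = 6 + 6 = 12) = -10 (attained at k = 1)
  C[1][2] = min over k of (A[1][0] + B[0][2] = 10 + 9 = 19, A[1][1] + B[1][2] = -5 + 10 = 5, A[1][2] + B[2][2] = 6 + -5 = 1) = 1 (attained at k = 2)
  C[2][0] = min over k of (A[2][0] + B[0][0] = 5 + 10 = 15, A[2][1] + B[1][0] = 2 + -1 = 1, A[2][2] + B[2][0] = 1 + 7 = 8) = 1 (attained at k = 1)
  C[2][1] = min over k of (A[2][0] + B[0][1] = 5 + 1 = 6, A[2][1] + B[1][1] = 2 + -5 = -3, A[2][2] + B[2][1] = 1 + 6 = 7) = -3 (attained at k = 1)
  C[2][2] = min over k of (A[2][0] + B[0][2] = 5 + 9 = 14, A[2][1] + B[1][2] = 2 + 10 = 12, A[2][2] + B[2][2] = 1 + -5 = -4) = -4 (attained at k = 2)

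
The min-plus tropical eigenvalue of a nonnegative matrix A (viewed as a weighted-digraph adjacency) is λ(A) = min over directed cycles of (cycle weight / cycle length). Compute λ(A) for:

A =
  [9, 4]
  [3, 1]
λ(A) = 1

Enumerate directed cycles and compute their means (weight / length). Sample:
  cycle 0 → 0: weight = 9, length = 1, mean = 9/1 ≈ 9.000
  cycle 1 → 1: weight = 1, length = 1, mean = 1/1 ≈ 1.000
  cycle 0 → 1 → 0: weight = 7, length = 2, mean = 7/2 ≈ 3.500
  cycle 1 → 0 → 1: weight = 7, length = 2, mean = 7/2 ≈ 3.500
Minimum mean = 1.000, attained e.g. along the cycle 1 → 1 with weight 1 and length 1. So λ(A) = 1/1 = 1.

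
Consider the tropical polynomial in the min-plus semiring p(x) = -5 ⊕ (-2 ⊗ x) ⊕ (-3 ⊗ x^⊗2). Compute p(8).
p(8) = -5

A tropical monomial a ⊗ x^⊗i evaluates to a + i · x. Evaluating each term at x = 8:
  Term 0 contributes -5 + 0 · 8 = -5
  Term 1 contributes -2 + 1 · 8 = 6
  Term 2 contributes -3 + 2 · 8 = 13
p(8) = ⊕ of these = min[-5, 6, 13] = -5.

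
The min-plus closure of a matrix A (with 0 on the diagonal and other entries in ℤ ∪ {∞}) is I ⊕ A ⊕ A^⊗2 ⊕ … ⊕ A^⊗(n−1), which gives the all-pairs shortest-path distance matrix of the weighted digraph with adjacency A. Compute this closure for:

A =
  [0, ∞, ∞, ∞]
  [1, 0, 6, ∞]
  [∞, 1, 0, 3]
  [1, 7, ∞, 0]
Closure =
  [0, ∞, ∞, ∞]
  [1, 0, 6, 9]
  [2, 1, 0, 3]
  [1, 7, 13, 0]

This is the Floyd-Warshall all-pairs shortest-path computation. For each intermediate vertex k = 0, 1, …, 3, update dist[i][j] ← min(dist[i][j], dist[i][k] + dist[k][j]). The final matrix gives, for each (i, j), the minimum total weight of any directed path from i to j (possibly empty when i = j).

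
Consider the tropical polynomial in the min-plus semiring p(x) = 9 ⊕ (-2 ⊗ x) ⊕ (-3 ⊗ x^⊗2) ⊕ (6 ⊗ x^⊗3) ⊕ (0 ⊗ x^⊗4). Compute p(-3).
p(-3) = -12

A tropical monomial a ⊗ x^⊗i evaluates to a + i · x. Evaluating each term at x = -3:
  Term 0 contributes 9 + 0 · -3 = 9
  Term 1 contributes -2 + 1 · -3 = -5
  Term 2 contributes -3 + 2 · -3 = -9
  Term 3 contributes 6 + 3 · -3 = -3
  Term 4 contributes 0 + 4 · -3 = -12
p(-3) = ⊕ of these = min[9, -5, -9, -3, -12] = -12.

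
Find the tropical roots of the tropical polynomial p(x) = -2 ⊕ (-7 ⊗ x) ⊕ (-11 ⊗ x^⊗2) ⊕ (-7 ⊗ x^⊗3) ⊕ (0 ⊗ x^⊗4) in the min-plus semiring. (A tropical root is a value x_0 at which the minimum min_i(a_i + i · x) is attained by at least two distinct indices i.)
Roots: {-7, -4, 4, 5}

Each tropical root is a break point of the lower envelope of the lines y = a_i + i · x (there are 5 lines, with slopes 0, 1, ..., 4). Only the lines that attain the minimum somewhere contribute to roots; other lines are dominated. Here the surviving (envelope) indices are i = 4, i = 3, i = 2, i = 1, i = 0.
Intersections between consecutive envelope lines give the roots: for adjacent envelope indices i < j the intersection is x = (a_i − a_j) / (j − i). Reading off the sorted break points: {-7, -4, 4, 5}.
Verification: at each break x_0, at least two indices attain the minimum of min_i(a_i + i · x_0).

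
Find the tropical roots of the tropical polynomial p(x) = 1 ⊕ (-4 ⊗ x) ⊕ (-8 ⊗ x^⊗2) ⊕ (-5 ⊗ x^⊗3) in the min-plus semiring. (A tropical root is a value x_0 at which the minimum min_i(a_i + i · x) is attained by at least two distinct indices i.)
Roots: {-3, 4, 5}

Each tropical root is a break point of the lower envelope of the lines y = a_i + i · x (there are 4 lines, with slopes 0, 1, ..., 3). Only the lines that attain the minimum somewhere contribute to roots; other lines are dominated. Here the surviving (envelope) indices are i = 3, i = 2, i = 1, i = 0.
Intersections between consecutive envelope lines give the roots: for adjacent envelope indices i < j the intersection is x = (a_i − a_j) / (j − i). Reading off the sorted break points: {-3, 4, 5}.
Verification: at each break x_0, at least two indices attain the minimum of min_i(a_i + i · x_0).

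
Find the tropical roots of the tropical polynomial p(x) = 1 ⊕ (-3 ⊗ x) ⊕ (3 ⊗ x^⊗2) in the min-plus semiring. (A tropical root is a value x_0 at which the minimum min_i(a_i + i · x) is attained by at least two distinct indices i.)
Roots: {-6, 4}

Each tropical root is a break point of the lower envelope of the lines y = a_i + i · x (there are 3 lines, with slopes 0, 1, ..., 2). Only the lines that attain the minimum somewhere contribute to roots; other lines are dominated. Here the surviving (envelope) indices are i = 2, i = 1, i = 0.
Intersections between consecutive envelope lines give the roots: for adjacent envelope indices i < j the intersection is x = (a_i − a_j) / (j − i). Reading off the sorted break points: {-6, 4}.
Verification: at each break x_0, at least two indices attain the minimum of min_i(a_i + i · x_0).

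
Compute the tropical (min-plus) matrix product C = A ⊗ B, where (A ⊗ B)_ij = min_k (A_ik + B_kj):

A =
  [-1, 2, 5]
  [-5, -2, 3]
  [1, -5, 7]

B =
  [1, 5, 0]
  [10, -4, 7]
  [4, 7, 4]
A ⊗ B =
  [0, -2, -1]
  [-4, -6, -5]
  [2, -9, 1]

Apply the min-plus product entry-by-entry:
  C[0][0] = min over k of (A[0][0] + B[0][0] = -1 + 1 = 0, A[0][1] + B[1][0] = 2 + 10 = 12, A[0][2] + B[2][0] = 5 + 4 = 9) = 0 (attained at k = 0)
  C[0][1] = min over k of (A[0][0] + B[0][1] = -1 + 5 = 4, A[0][1] + B[1][1] = 2 + -4 = -2, A[0][2] + B[2][1] = 5 + 7 = 12) = -2 (attained at k = 1)
  C[0][2] = min over k of (A[0][0] + B[0][2] = -1 + 0 = -1, A[0][1] + B[1][2] = 2 + 7 = 9, A[0][2] + B[2][2] = 5 + 4 = 9) = -1 (attained at k = 0)
  C[1][0] = min over k of (A[1][0] + B[0][0] = -5 + 1 = -4, A[1][1] + B[1][0] = -2 + 10 = 8, A[1][2] + B[2][0] = 3 + 4 = 7) = -4 (attained at k = 0)
  C[1][1] = min over k of (A[1][0] + B[0][1] = -5 + 5 = 0, A[1][1] + B[1][1] = -2 + -4 = -6, A[1][2] + B[2][1] = 3 + 7 = 10) = -6 (attained at k = 1)
  C[1][2] = min over k of (A[1][0] + B[0][2] = -5 + 0 = -5, A[1][1] + B[1][2] = -2 + 7 = 5, A[1][2] + B[2][2] = 3 + 4 = 7) = -5 (attained at k = 0)
  C[2][0] = min over k of (A[2][0] + B[0][0] = 1 + 1 = 2, A[2][1] + B[1][0] = -5 + 10 = 5, A[2][2] + B[2][0] = 7 + 4 = 11) = 2 (attained at k = 0)
  C[2][1] = min over k of (A[2][0] + B[0][1] = 1 + 5 = 6, A[2][1] + B[1][1] = -5 + -4 = -9, A[2][2] + B[2][1] = 7 + 7 = 14) = -9 (attained at k = 1)
  C[2][2] = min over k of (A[2][0] + B[0][2] = 1 + 0 = 1, A[2][1] + B[1][2] = -5 + 7 = 2, A[2][2] + B[2][2] = 7 + 4 = 11) = 1 (attained at k = 0)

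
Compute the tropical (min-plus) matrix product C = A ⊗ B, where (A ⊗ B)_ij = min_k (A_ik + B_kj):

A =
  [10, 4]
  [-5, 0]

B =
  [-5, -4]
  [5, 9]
A ⊗ B =
  [5, 6]
  [-10, -9]

Apply the min-plus product entry-by-entry:
  C[0][0] = min over k of (A[0][0] + B[0][0] = 10 + -5 = 5, A[0][1] + B[1][0] = 4 + 5 = 9) = 5 (attained at k = 0)
  C[0][1] = min over k of (A[0][0] + B[0][1] = 10 + -4 = 6, A[0][1] + B[1][1] = 4 + 9 = 13) = 6 (attained at k = 0)
  C[1][0] = min over k of (A[1][0] + B[0][0] = -5 + -5 = -10, A[1][1] + B[1][0] = 0 + 5 = 5) = -10 (attained at k = 0)
  C[1][1] = min over k of (A[1][0] + B[0][1] = -5 + -4 = -9, A[1][1] + B[1][1] = 0 + 9 = 9) = -9 (attained at k = 0)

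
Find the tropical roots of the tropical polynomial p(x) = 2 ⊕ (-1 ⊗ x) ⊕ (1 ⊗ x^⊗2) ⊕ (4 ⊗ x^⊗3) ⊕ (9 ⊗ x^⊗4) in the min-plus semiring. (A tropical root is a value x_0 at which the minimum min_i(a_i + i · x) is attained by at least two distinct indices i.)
Roots: {-5, -3, -2, 3}

Each tropical root is a break point of the lower envelope of the lines y = a_i + i · x (there are 5 lines, with slopes 0, 1, ..., 4). Only the lines that attain the minimum somewhere contribute to roots; other lines are dominated. Here the surviving (envelope) indices are i = 4, i = 3, i = 2, i = 1, i = 0.
Intersections between consecutive envelope lines give the roots: for adjacent envelope indices i < j the intersection is x = (a_i − a_j) / (j − i). Reading off the sorted break points: {-5, -3, -2, 3}.
Verification: at each break x_0, at least two indices attain the minimum of min_i(a_i + i · x_0).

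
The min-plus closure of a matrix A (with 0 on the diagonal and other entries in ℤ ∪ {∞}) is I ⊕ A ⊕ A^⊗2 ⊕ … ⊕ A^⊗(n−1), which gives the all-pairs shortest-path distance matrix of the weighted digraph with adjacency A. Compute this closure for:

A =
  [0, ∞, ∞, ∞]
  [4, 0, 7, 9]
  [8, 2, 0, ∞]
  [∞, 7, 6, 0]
Closure =
  [0, ∞, ∞, ∞]
  [4, 0, 7, 9]
  [6, 2, 0, 11]
  [11, 7, 6, 0]

This is the Floyd-Warshall all-pairs shortest-path computation. For each intermediate vertex k = 0, 1, …, 3, update dist[i][j] ← min(dist[i][j], dist[i][k] + dist[k][j]). The final matrix gives, for each (i, j), the minimum total weight of any directed path from i to j (possibly empty when i = j).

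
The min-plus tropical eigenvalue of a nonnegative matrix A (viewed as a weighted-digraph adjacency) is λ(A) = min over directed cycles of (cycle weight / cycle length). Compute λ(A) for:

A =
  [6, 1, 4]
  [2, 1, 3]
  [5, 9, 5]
λ(A) = 1

Enumerate directed cycles and compute their means (weight / length). Sample:
  cycle 0 → 0: weight = 6, length = 1, mean = 6/1 ≈ 6.000
  cycle 1 → 1: weight = 1, length = 1, mean = 1/1 ≈ 1.000
  cycle 2 → 2: weight = 5, length = 1, mean = 5/1 ≈ 5.000
  cycle 0 → 1 → 0: weight = 3, length = 2, mean = 3/2 ≈ 1.500
  cycle 0 → 2 → 0: weight = 9, length = 2, mean = 9/2 ≈ 4.500
  cycle 1 → 0 → 1: weight = 3, length = 2, mean = 3/2 ≈ 1.500
Minimum mean = 1.000, attained e.g. along the cycle 1 → 1 with weight 1 and length 1. So λ(A) = 1/1 = 1.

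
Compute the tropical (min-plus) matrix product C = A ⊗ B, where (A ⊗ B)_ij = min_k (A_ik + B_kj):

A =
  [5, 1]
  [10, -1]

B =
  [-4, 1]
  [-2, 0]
A ⊗ B =
  [-1, 1]
  [-3, -1]

Apply the min-plus product entry-by-entry:
  C[0][0] = min over k of (A[0][0] + B[0][0] = 5 + -4 = 1, A[0][1] + B[1][0] = 1 + -2 = -1) = -1 (attained at k = 1)
  C[0][1] = min over k of (A[0][0] + B[0][1] = 5 + 1 = 6, A[0][1] + B[1][1] = 1 + 0 = 1) = 1 (attained at k = 1)
  C[1][0] = min over k of (A[1][0] + B[0][0] = 10 + -4 = 6, A[1][1] + B[1][0] = -1 + -2 = -3) = -3 (attained at k = 1)
  C[1][1] = min over k of (A[1][0] + B[0][1] = 10 + 1 = 11, A[1][1] + B[1][1] = -1 + 0 = -1) = -1 (attained at k = 1)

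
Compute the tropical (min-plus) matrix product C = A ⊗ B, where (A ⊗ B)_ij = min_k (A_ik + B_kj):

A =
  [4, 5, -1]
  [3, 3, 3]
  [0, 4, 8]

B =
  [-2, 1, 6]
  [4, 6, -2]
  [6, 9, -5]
A ⊗ B =
  [2, 5, -6]
  [1, 4, -2]
  [-2, 1, 2]

Apply the min-plus product entry-by-entry:
  C[0][0] = min over k of (A[0][0] + B[0][0] = 4 + -2 = 2, A[0][1] + B[1][0] = 5 + 4 = 9, A[0][2] + B[2][0] = -1 + 6 = 5) = 2 (attained at k = 0)
  C[0][1] = min over k of (A[0][0] + B[0][1] = 4 + 1 = 5, A[0][1] + B[1][1] = 5 + 6 = 11, A[0][2] + B[2][1] = -1 + 9 = 8) = 5 (attained at k = 0)
  C[0][2] = min over k of (A[0][0] + B[0][2] = 4 + 6 = 10, A[0][1] + B[1][2] = 5 + -2 = 3, A[0][2] + B[2][2] = -1 + -5 = -6) = -6 (attained at k = 2)
  C[1][0] = min over k of (A[1][0] + B[0][0] = 3 + -2 = 1, A[1][1] + B[1][0] = 3 + 4 = 7, A[1][2] + B[2][0] = 3 + 6 = 9) = 1 (attained at k = 0)
  C[1][1] = min over k of (A[1][0] + B[0][1] = 3 + 1 = 4, A[1][1] + B[1][1] = 3 + 6 = 9, A[1][2] + B[2][1] = 3 + 9 = 12) = 4 (attained at k = 0)
  C[1][2] = min over k of (A[1][0] + B[0][2] = 3 + 6 = 9, A[1][1] + B[1][2] = 3 + -2 = 1, A[1][2] + B[2][2] = 3 + -5 = -2) = -2 (attained at k = 2)
  C[2][0] = min over k of (A[2][0] + B[0][0] = 0 + -2 = -2, A[2][1] + B[1][0] = 4 + 4 = 8, A[2][2] + B[2][0] = 8 + 6 = 14) = -2 (attained at k = 0)
  C[2][1] = min over k of (A[2][0] + B[0][1] = 0 + 1 = 1, A[2][1] + B[1][1] = 4 + 6 = 10, A[2][2] + B[2][1] = 8 + 9 = 17) = 1 (attained at k = 0)
  C[2][2] = min over k of (A[2][0] + B[0][2] = 0 + 6 = 6, A[2][1] + B[1][2] = 4 + -2 = 2, A[2][2] + B[2][2] = 8 + -5 = 3) = 2 (attained at k = 1)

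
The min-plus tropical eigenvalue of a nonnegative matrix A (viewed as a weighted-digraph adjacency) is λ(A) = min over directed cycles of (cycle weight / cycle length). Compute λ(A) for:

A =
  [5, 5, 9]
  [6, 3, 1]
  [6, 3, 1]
λ(A) = 1

Enumerate directed cycles and compute their means (weight / length). Sample:
  cycle 0 → 0: weight = 5, length = 1, mean = 5/1 ≈ 5.000
  cycle 1 → 1: weight = 3, length = 1, mean = 3/1 ≈ 3.000
  cycle 2 → 2: weight = 1, length = 1, mean = 1/1 ≈ 1.000
  cycle 0 → 1 → 0: weight = 11, length = 2, mean = 11/2 ≈ 5.500
  cycle 0 → 2 → 0: weight = 15, length = 2, mean = 15/2 ≈ 7.500
  cycle 1 → 0 → 1: weight = 11, length = 2, mean = 11/2 ≈ 5.500
Minimum mean = 1.000, attained e.g. along the cycle 2 → 2 with weight 1 and length 1. So λ(A) = 1/1 = 1.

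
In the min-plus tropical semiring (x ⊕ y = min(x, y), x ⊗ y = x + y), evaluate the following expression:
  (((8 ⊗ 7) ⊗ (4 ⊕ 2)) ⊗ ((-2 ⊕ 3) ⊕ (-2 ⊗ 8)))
(((8 ⊗ 7) ⊗ (4 ⊕ 2)) ⊗ ((-2 ⊕ 3) ⊕ (-2 ⊗ 8))) = 15

Expand innermost to outermost. Recall ⊕ takes the minimum of its arguments and ⊗ takes their sum. Working out the expression (((8 ⊗ 7) ⊗ (4 ⊕ 2)) ⊗ ((-2 ⊕ 3) ⊕ (-2 ⊗ 8))) gives 15.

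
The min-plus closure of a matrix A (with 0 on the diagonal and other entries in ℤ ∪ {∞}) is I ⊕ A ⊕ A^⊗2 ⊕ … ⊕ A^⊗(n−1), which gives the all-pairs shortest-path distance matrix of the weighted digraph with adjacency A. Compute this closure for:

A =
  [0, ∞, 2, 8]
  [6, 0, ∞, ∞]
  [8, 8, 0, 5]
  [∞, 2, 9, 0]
Closure =
  [0, 9, 2, 7]
  [6, 0, 8, 13]
  [8, 7, 0, 5]
  [8, 2, 9, 0]

This is the Floyd-Warshall all-pairs shortest-path computation. For each intermediate vertex k = 0, 1, …, 3, update dist[i][j] ← min(dist[i][j], dist[i][k] + dist[k][j]). The final matrix gives, for each (i, j), the minimum total weight of any directed path from i to j (possibly empty when i = j).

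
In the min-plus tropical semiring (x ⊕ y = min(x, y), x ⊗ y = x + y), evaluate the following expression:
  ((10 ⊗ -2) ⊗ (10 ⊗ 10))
((10 ⊗ -2) ⊗ (10 ⊗ 10)) = 28

Expand innermost to outermost. Recall ⊕ takes the minimum of its arguments and ⊗ takes their sum. Working out the expression ((10 ⊗ -2) ⊗ (10 ⊗ 10)) gives 28.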